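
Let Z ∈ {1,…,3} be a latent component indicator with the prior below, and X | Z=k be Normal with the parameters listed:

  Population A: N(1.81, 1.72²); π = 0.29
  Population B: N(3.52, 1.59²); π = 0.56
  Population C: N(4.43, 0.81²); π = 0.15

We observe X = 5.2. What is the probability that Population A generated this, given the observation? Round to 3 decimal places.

0.070

Posterior ∝ prior × likelihood, so P(k | x) ∝ π_k f_k(x); normalise over all components.
Component likelihoods at x = 5.2:
  p_A = 0.0332551
  p_B = 0.143578
  p_C = 0.313469
Weight by the priors:
  π_A·p_A = 0.29 × 0.0332551 = 0.00964399
  π_B·p_B = 0.56 × 0.143578 = 0.0804036
  π_C·p_C = 0.15 × 0.313469 = 0.0470204
Marginal: 0.00964399 + 0.0804036 + 0.0470204 = 0.137068
P(Population A | x) = 0.00964399 / 0.137068 ≈ 0.070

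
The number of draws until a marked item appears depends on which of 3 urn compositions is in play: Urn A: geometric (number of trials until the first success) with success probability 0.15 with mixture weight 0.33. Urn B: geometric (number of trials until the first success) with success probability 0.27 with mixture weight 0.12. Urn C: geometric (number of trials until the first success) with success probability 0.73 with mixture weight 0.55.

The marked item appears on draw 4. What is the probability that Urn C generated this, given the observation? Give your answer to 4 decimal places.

The responsibility of component k is π_k f_k(x) divided by Σ_j π_j f_j(x).
Geometric probabilities:
  L_A = 0.15·(1−0.15)^3 = 0.15·0.614125 = 0.0921187
  L_B = 0.27·(1−0.27)^3 = 0.27·0.389017 = 0.105035
  L_C = 0.73·(1−0.73)^3 = 0.73·0.019683 = 0.0143686
Prior × likelihood for each component:
  π_A·L_A = 0.33 × 0.0921187 = 0.0303992
  π_B·L_B = 0.12 × 0.105035 = 0.0126042
  π_C·L_C = 0.55 × 0.0143686 = 0.00790272
Denominator: 0.0303992 + 0.0126042 + 0.00790272 = 0.0509061
P(Urn C | x) ≈ 0.1552

0.1552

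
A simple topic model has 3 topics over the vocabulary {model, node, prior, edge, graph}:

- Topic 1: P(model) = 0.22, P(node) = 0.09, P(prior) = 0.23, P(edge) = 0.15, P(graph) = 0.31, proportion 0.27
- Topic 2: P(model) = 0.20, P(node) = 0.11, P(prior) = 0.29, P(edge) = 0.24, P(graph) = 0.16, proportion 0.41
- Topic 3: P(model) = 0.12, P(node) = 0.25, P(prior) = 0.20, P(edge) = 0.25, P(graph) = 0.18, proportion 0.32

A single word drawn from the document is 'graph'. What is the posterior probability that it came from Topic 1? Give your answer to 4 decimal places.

0.4045

Apply Bayes' rule: the posterior for each component is proportional to its prior times its likelihood at x.
Evaluate each component's likelihood at the observed value:
  p_1 = P(graph | comp) = 0.31
  p_2 = P(graph | comp) = 0.16
  p_3 = P(graph | comp) = 0.18
Weight by the priors:
  w_1·p_1 = 0.27 × 0.31 = 0.0837
  w_2·p_2 = 0.41 × 0.16 = 0.0656
  w_3·p_3 = 0.32 × 0.18 = 0.0576
Sum: 0.0837 + 0.0656 + 0.0576 = 0.2069
P(Topic 1 | 'graph') ≈ 0.4045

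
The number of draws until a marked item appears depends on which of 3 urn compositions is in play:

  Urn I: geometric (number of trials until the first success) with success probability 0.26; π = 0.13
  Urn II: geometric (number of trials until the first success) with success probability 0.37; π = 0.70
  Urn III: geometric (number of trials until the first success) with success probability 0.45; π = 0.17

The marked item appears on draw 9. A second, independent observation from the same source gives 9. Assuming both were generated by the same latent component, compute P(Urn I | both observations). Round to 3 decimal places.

By Bayes' theorem, P(k | x) = π_k f_k(x) / Σ_j π_j f_j(x).
Since both observations come from the same component, the likelihood for component k is f_k(x₁)·f_k(x₂).
  f_I = [0.0233791] × [0.0233791] = 0.000546581
  f_II = [0.00918176] × [0.00918176] = 8.43048e-05
  f_III = [0.00376803] × [0.00376803] = 1.4198e-05
Prior × likelihood for each component:
  π_I·f_I = 0.13 × 0.000546581 = 7.10555e-05
  π_II·f_II = 0.70 × 8.43048e-05 = 5.90134e-05
  π_III·f_III = 0.17 × 1.4198e-05 = 2.41366e-06
Sum: 7.10555e-05 + 5.90134e-05 + 2.41366e-06 = 0.000132482
Responsibility of Urn I: 7.10555e-05 / 0.000132482 ≈ 0.536

0.536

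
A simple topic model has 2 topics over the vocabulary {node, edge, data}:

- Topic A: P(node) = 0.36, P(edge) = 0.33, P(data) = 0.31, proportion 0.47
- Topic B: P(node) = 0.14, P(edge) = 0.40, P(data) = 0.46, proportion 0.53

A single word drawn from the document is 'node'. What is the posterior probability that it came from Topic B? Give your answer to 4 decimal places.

0.3048

Apply Bayes' rule: the posterior for each component is proportional to its prior times its likelihood at x.
Component likelihoods at x = 'node':
  L_A = 0.36
  L_B = 0.14
Unnormalised posteriors:
  P(Z=A)·L_A = 0.47 × 0.36 = 0.1692
  P(Z=B)·L_B = 0.53 × 0.14 = 0.0742
Normaliser: 0.1692 + 0.0742 = 0.2434
P(Topic B | the observation) ≈ 0.3048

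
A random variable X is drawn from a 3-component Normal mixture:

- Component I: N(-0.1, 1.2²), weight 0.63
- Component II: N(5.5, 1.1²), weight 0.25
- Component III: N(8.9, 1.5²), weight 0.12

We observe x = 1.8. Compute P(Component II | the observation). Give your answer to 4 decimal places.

Posterior ∝ prior × likelihood, so P(k | x) ∝ w_k f_k(x); normalise over all components.
Evaluate each component's likelihood at the observed value:
  L_I = (1/(1.2·√(2π)))·exp(−(1.8−-0.1)²/(2·1.2²)) = 0.332452·exp(-1.25347) = 0.0949189
  L_II = (1/(1.1·√(2π)))·exp(−(1.8−5.5)²/(2·1.1²)) = 0.362675·exp(-5.65702) = 0.00126678
  L_III = (1/(1.5·√(2π)))·exp(−(1.8−8.9)²/(2·1.5²)) = 0.265962·exp(-11.20222) = 3.62874e-06
Weight by the priors:
  w_I·L_I = 0.63 × 0.0949189 = 0.0597989
  w_II·L_II = 0.25 × 0.00126678 = 0.000316696
  w_III·L_III = 0.12 × 3.62874e-06 = 4.35448e-07
Evidence: 0.0597989 + 0.000316696 + 4.35448e-07 = 0.060116
So the posterior for Component II is 0.000316696 / 0.060116 ≈ 0.0053.

0.0053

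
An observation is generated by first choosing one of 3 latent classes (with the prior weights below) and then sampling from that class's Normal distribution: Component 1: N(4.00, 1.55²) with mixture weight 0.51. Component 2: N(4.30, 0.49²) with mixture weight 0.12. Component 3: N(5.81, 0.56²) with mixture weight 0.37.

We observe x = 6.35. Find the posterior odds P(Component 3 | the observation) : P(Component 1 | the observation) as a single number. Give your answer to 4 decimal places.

Only the two components matter; the odds are (π_i f_i(x)) / (π_j f_j(x)).
Evaluate each component's likelihood at the observed value:
  L_1 = (1/(1.55·√(2π)))·exp(−(6.35−4.00)²/(2·1.55²)) = 0.257382·exp(-1.14932) = 0.0815518
  L_2 = (1/(0.49·√(2π)))·exp(−(6.35−4.30)²/(2·0.49²)) = 0.814168·exp(-8.75156) = 0.000128813
  L_3 = (1/(0.56·√(2π)))·exp(−(6.35−5.81)²/(2·0.56²)) = 0.712397·exp(-0.46492) = 0.447516
Odds = (0.37/0.51) × (0.447516/0.0815518) = 0.72549 × 5.4875 ≈ 3.9811

3.9811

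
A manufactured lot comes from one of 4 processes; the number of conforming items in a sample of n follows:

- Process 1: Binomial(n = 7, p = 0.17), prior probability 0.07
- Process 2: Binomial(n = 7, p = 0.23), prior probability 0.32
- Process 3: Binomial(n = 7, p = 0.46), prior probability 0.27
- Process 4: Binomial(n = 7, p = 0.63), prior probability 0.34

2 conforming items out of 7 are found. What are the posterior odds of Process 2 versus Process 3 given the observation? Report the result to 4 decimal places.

1.7467

Only the two components matter; the odds are (w_i f_i(x)) / (w_j f_j(x)).
Binomial probabilities:
  L_1 = C(7,2)·0.17^2·0.83^5 = 21·0.0289·0.393904 = 0.23906
  L_2 = C(7,2)·0.23^2·0.77^5 = 21·0.0529·0.270678 = 0.300697
  L_3 = C(7,2)·0.46^2·0.54^5 = 21·0.2116·0.0459165 = 0.204035
  L_4 = C(7,2)·0.63^2·0.37^5 = 21·0.3969·0.0069344 = 0.0577975
0.0962229 / 0.0550893 ≈ 1.7467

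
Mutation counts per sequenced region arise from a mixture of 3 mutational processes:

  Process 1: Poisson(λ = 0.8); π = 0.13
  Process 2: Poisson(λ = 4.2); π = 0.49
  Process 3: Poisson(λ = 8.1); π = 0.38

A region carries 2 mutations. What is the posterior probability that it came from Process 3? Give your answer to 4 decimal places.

0.0434

By Bayes' theorem, P(k | x) = π_k f_k(x) / Σ_j π_j f_j(x).
Evaluate each component's likelihood at the observed value:
  p_1 = 0.143785
  p_2 = 0.132261
  p_3 = 0.0099576
Prior × likelihood for each component:
  π_1·p_1 = 0.13 × 0.143785 = 0.0186921
  π_2·p_2 = 0.49 × 0.132261 = 0.0648079
  π_3·p_3 = 0.38 × 0.0099576 = 0.00378389
Marginal: 0.0186921 + 0.0648079 + 0.00378389 = 0.0872839
P(Process 3 | the observation) = 0.00378389 / 0.0872839 ≈ 0.0434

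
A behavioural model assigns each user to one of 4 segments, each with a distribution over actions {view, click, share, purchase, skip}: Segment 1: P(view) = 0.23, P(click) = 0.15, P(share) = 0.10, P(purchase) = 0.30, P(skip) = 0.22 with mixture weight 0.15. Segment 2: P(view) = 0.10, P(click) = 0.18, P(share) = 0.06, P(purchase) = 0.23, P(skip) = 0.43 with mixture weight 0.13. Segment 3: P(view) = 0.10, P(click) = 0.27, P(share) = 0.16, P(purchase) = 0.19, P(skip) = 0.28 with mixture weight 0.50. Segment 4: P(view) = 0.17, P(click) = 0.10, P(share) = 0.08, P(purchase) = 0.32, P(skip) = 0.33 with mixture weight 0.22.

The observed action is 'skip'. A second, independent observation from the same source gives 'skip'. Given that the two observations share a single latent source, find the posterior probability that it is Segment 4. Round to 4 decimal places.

The responsibility of component k is w_k f_k(x) divided by Σ_j w_j f_j(x).
Since both observations come from the same component, the likelihood for component k is f_k(x₁)·f_k(x₂).
  L_1 = [0.22] × [0.22] = 0.0484
  L_2 = [0.43] × [0.43] = 0.1849
  L_3 = [0.28] × [0.28] = 0.0784
  L_4 = [0.33] × [0.33] = 0.1089
Unnormalised posteriors:
  w_1·L_1 = 0.15 × 0.0484 = 0.00726
  w_2·L_2 = 0.13 × 0.1849 = 0.024037
  w_3·L_3 = 0.50 × 0.0784 = 0.0392
  w_4·L_4 = 0.22 × 0.1089 = 0.023958
Normaliser: 0.00726 + 0.024037 + 0.0392 + 0.023958 = 0.094455
Responsibility of Segment 4: 0.023958 / 0.094455 ≈ 0.2536

0.2536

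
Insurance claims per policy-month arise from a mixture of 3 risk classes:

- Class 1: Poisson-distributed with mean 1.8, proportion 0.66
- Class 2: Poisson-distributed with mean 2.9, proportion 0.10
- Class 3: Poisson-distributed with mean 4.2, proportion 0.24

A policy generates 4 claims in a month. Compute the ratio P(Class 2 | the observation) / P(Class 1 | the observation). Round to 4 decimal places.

0.3398

Only the two components matter; the odds are (π_i f_i(x)) / (π_j f_j(x)).
Poisson probabilities:
  L_1 = e^(−1.8)·1.8^4/4! = 0.0723017
  L_2 = e^(−2.9)·2.9^4/4! = 0.162154
  L_3 = e^(−4.2)·4.2^4/4! = 0.194424
0.0162154 / 0.0477191 ≈ 0.3398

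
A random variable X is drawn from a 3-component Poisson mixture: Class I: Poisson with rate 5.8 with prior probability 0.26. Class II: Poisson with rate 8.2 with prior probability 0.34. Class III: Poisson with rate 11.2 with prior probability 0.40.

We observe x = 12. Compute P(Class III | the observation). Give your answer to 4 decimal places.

By Bayes' theorem, P(k | x) = π_k f_k(x) / Σ_j π_j f_j(x).
Evaluate each component's likelihood at the observed value:
  L_I = e^(−5.8)·5.8^12/12! = 0.0091599
  L_II = e^(−8.2)·8.2^12/12! = 0.0529925
  L_III = e^(−11.2)·11.2^12/12! = 0.11122
Weight by the priors:
  π_I·L_I = 0.26 × 0.0091599 = 0.00238158
  π_II·L_II = 0.34 × 0.0529925 = 0.0180175
  π_III·L_III = 0.40 × 0.11122 = 0.0444878
Evidence: 0.00238158 + 0.0180175 + 0.0444878 = 0.0648868
Responsibility of Class III: 0.0444878 / 0.0648868 ≈ 0.6856

0.6856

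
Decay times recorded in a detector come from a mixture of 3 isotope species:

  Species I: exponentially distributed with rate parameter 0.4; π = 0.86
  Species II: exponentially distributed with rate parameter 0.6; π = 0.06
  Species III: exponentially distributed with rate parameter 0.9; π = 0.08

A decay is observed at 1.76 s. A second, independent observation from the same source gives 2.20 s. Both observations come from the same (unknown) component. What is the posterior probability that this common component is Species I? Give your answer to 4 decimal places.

0.8802

Posterior ∝ prior × likelihood, so P(k | x) ∝ π_k f_k(x); normalise over all components.
Since both observations come from the same component, the likelihood for component k is f_k(x₁)·f_k(x₂).
  L_I = [0.4·e^(−0.4·1.76) = 0.4·e^(−0.7040) = 0.197841] × [0.165913] = 0.0328245
  L_II = [0.6·e^(−0.6·1.76) = 0.6·e^(−1.0560) = 0.208707] × [0.160281] = 0.0334517
  L_III = [0.9·e^(−0.9·1.76) = 0.9·e^(−1.5840) = 0.184638] × [0.124262] = 0.0229435
Weight by the priors:
  π_I·L_I = 0.86 × 0.0328245 = 0.028229
  π_II·L_II = 0.06 × 0.0334517 = 0.0020071
  π_III·L_III = 0.08 × 0.0229435 = 0.00183548
Evidence: 0.028229 + 0.0020071 + 0.00183548 = 0.0320716
So the posterior for Species I is 0.028229 / 0.0320716 ≈ 0.8802.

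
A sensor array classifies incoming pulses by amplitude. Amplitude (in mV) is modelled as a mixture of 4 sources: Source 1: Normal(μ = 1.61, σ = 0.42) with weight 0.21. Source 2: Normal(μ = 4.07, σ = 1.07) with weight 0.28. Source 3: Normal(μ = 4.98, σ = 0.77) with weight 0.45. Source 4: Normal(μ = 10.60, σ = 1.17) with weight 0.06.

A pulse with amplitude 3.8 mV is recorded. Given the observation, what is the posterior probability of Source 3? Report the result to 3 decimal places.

Posterior ∝ prior × likelihood, so P(k | x) ∝ π_k f_k(x); normalise over all components.
Component likelihoods at x = 3.8 mV:
  f_1 = (1/(0.42·√(2π)))·exp(−(3.8−1.61)²/(2·0.42²)) = 0.949863·exp(-13.59439) = 1.18493e-06
  f_2 = (1/(1.07·√(2π)))·exp(−(3.8−4.07)²/(2·1.07²)) = 0.372843·exp(-0.03184) = 0.36116
  f_3 = (1/(0.77·√(2π)))·exp(−(3.8−4.98)²/(2·0.77²)) = 0.518107·exp(-1.17423) = 0.160125
  f_4 = (1/(1.17·√(2π)))·exp(−(3.8−10.60)²/(2·1.17²)) = 0.340976·exp(-16.88947) = 1.57659e-08
Unnormalised posteriors:
  π_1·f_1 = 0.21 × 1.18493e-06 = 2.48836e-07
  π_2·f_2 = 0.28 × 0.36116 = 0.101125
  π_3·f_3 = 0.45 × 0.160125 = 0.0720561
  π_4·f_4 = 0.06 × 1.57659e-08 = 9.45955e-10
Marginal: 2.48836e-07 + 0.101125 + 0.0720561 + 9.45955e-10 = 0.173181
Responsibility of Source 3: 0.0720561 / 0.173181 ≈ 0.416

0.416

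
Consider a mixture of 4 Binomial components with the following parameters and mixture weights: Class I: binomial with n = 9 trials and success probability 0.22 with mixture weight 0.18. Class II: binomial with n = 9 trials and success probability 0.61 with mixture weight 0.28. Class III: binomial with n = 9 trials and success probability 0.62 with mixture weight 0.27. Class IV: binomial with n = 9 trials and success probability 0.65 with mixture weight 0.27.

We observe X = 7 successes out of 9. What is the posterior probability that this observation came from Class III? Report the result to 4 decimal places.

0.3167

By Bayes' theorem, P(k | x) = π_k f_k(x) / Σ_j π_j f_j(x).
Component likelihoods at x = 7 successes out of 9:
  f_I = 0.000546324
  f_II = 0.172084
  f_III = 0.183068
  f_IV = 0.216188
Unnormalised posteriors:
  π_I·f_I = 0.18 × 0.000546324 = 9.83384e-05
  π_II·f_II = 0.28 × 0.172084 = 0.0481835
  π_III·f_III = 0.27 × 0.183068 = 0.0494283
  π_IV·f_IV = 0.27 × 0.216188 = 0.0583708
Evidence: 9.83384e-05 + 0.0481835 + 0.0494283 + 0.0583708 = 0.156081
P(Class III | the observation) = 0.0494283 / 0.156081 ≈ 0.3167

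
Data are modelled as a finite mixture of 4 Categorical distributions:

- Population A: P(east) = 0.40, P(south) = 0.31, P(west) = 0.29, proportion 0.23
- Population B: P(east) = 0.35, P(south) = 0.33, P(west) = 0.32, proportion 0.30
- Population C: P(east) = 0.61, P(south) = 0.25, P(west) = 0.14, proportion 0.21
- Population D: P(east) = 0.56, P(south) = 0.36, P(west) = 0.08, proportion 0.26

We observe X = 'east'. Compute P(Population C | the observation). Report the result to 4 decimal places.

0.2721

Posterior ∝ prior × likelihood, so P(k | x) ∝ w_k f_k(x); normalise over all components.
Categorical probabilities:
  p_A = P(east | comp) = 0.40
  p_B = P(east | comp) = 0.35
  p_C = P(east | comp) = 0.61
  p_D = P(east | comp) = 0.56
Multiply by the mixture weights:
  w_A·p_A = 0.23 × 0.4 = 0.092
  w_B·p_B = 0.30 × 0.35 = 0.105
  w_C·p_C = 0.21 × 0.61 = 0.1281
  w_D·p_D = 0.26 × 0.56 = 0.1456
Evidence: 0.092 + 0.105 + 0.1281 + 0.1456 = 0.4707
P(Population C | x) = 0.1281 / 0.4707 ≈ 0.2721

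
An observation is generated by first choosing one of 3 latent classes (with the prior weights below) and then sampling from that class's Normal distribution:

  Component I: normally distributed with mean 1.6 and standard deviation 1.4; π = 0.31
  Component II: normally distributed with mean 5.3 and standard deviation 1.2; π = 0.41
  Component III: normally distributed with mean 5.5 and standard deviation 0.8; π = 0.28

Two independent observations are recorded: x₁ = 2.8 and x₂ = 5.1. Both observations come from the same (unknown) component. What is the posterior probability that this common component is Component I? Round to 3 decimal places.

0.126

By Bayes' theorem, P(k | x) = P(Z=k) f_k(x) / Σ_j P(Z=j) f_j(x).
Since both observations come from the same component, the likelihood for component k is f_k(x₁)·f_k(x₂).
  p_I = [0.197354] × [0.0125202] = 0.00247091
  p_II = [0.0379533] × [0.327866] = 0.0124436
  p_III = [0.0016764] × [0.440082] = 0.000737752
Multiply by the mixture weights:
  P(Z=I)·p_I = 0.31 × 0.00247091 = 0.000765982
  P(Z=II)·p_II = 0.41 × 0.0124436 = 0.00510188
  P(Z=III)·p_III = 0.28 × 0.000737752 = 0.000206571
Normaliser: 0.000765982 + 0.00510188 + 0.000206571 = 0.00607443
P(Component I | x₁,x₂) ≈ 0.126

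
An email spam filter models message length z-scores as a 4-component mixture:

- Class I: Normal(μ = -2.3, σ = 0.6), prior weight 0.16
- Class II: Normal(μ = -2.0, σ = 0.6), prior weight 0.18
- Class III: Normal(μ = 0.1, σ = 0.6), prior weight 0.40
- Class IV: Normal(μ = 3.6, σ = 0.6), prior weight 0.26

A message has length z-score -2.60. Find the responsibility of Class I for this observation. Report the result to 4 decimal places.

0.5639

The responsibility of component k is w_k f_k(x) divided by Σ_j w_j f_j(x).
Evaluate each component's likelihood at the observed value:
  f_I = 0.586776
  f_II = 0.403285
  f_III = 2.66396e-05
  f_IV = 4.32772e-24
Unnormalised posteriors:
  w_I·f_I = 0.16 × 0.586776 = 0.0938841
  w_II·f_II = 0.18 × 0.403285 = 0.0725912
  w_III·f_III = 0.40 × 2.66396e-05 = 1.06558e-05
  w_IV·f_IV = 0.26 × 4.32772e-24 = 1.12521e-24
Sum: 0.0938841 + 0.0725912 + 1.06558e-05 + 1.12521e-24 = 0.166486
Responsibility of Class I: 0.0938841 / 0.166486 ≈ 0.5639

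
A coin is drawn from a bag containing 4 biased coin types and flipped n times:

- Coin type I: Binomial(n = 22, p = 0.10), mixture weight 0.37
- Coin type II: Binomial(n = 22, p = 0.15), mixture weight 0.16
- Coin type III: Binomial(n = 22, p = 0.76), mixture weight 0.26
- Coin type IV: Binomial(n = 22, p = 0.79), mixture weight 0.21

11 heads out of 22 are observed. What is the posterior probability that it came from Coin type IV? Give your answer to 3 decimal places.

0.219

Posterior ∝ prior × likelihood, so P(k | x) ∝ P(Z=k) f_k(x); normalise over all components.
Evaluate each component's likelihood at the observed value:
  L_I = C(22,11)·0.10^11·0.90^11 = 705432·1e-11·0.313811 = 2.21372e-06
  L_II = C(22,11)·0.15^11·0.85^11 = 705432·8.64976e-10·0.167343 = 0.00010211
  L_III = C(22,11)·0.76^11·0.24^11 = 705432·0.0488596·1.52168e-07 = 0.00524479
  L_IV = C(22,11)·0.79^11·0.21^11 = 705432·0.0747994·3.50278e-08 = 0.00184827
Multiply by the mixture weights:
  P(Z=I)·L_I = 0.37 × 2.21372e-06 = 8.19077e-07
  P(Z=II)·L_II = 0.16 × 0.00010211 = 1.63376e-05
  P(Z=III)·L_III = 0.26 × 0.00524479 = 0.00136365
  P(Z=IV)·L_IV = 0.21 × 0.00184827 = 0.000388137
Normaliser: 8.19077e-07 + 1.63376e-05 + 0.00136365 + 0.000388137 = 0.00176894
P(Coin type IV | 11 heads out of 22) ≈ 0.219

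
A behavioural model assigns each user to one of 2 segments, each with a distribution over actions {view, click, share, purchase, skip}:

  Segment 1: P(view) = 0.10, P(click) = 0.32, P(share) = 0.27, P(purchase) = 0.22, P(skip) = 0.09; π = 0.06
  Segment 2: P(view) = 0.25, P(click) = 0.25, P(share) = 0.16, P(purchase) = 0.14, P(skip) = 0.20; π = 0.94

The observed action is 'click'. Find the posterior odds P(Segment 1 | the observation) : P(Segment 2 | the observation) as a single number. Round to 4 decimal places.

Posterior odds = (P(Z=i) f_i(x)) / (P(Z=j) f_j(x)); the normalising sum cancels.
Component likelihoods at x = 'click':
  f_1 = P(click | comp) = 0.32
  f_2 = P(click | comp) = 0.25
Posterior odds = (P(Z=1)·f_1) / (P(Z=2)·f_2) = (0.06·0.32) / (0.94·0.25) = 0.0192 / 0.235 ≈ 0.0817

0.0817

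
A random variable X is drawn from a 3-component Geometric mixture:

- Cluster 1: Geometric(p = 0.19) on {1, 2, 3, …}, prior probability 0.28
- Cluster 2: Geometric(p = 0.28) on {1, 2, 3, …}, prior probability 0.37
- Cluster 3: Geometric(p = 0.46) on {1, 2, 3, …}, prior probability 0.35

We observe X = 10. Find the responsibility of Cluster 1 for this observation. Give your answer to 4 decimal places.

Posterior ∝ prior × likelihood, so P(k | x) ∝ π_k f_k(x); normalise over all components.
Geometric probabilities:
  L_1 = 0.028518
  L_2 = 0.0145596
  L_3 = 0.00179598
Weight by the priors:
  π_1·L_1 = 0.28 × 0.028518 = 0.00798503
  π_2·L_2 = 0.37 × 0.0145596 = 0.00538707
  π_3·L_3 = 0.35 × 0.00179598 = 0.000628593
Evidence: 0.00798503 + 0.00538707 + 0.000628593 = 0.0140007
So the posterior for Cluster 1 is 0.00798503 / 0.0140007 ≈ 0.5703.

0.5703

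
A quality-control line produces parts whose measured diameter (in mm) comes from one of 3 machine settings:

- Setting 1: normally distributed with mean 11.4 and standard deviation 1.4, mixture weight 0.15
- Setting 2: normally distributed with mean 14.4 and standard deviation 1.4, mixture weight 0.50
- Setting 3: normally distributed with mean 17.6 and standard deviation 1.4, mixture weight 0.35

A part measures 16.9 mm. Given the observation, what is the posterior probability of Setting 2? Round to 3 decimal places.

0.247

P(component k | x) = P(Z=k)·f_k(x) / marginal(x), where marginal(x) = Σ_j P(Z=j)·f_j(x).
Component likelihoods at x = 16.9 mm:
  f_1 = (1/(1.4·√(2π)))·exp(−(16.9−11.4)²/(2·1.4²)) = 0.284959·exp(-7.71684) = 0.000126883
  f_2 = (1/(1.4·√(2π)))·exp(−(16.9−14.4)²/(2·1.4²)) = 0.284959·exp(-1.59439) = 0.057856
  f_3 = (1/(1.4·√(2π)))·exp(−(16.9−17.6)²/(2·1.4²)) = 0.284959·exp(-0.12500) = 0.251475
Multiply by the mixture weights:
  P(Z=1)·f_1 = 0.15 × 0.000126883 = 1.90324e-05
  P(Z=2)·f_2 = 0.50 × 0.057856 = 0.028928
  P(Z=3)·f_3 = 0.35 × 0.251475 = 0.0880163
Sum: 1.90324e-05 + 0.028928 + 0.0880163 = 0.116963
Responsibility of Setting 2: 0.028928 / 0.116963 ≈ 0.247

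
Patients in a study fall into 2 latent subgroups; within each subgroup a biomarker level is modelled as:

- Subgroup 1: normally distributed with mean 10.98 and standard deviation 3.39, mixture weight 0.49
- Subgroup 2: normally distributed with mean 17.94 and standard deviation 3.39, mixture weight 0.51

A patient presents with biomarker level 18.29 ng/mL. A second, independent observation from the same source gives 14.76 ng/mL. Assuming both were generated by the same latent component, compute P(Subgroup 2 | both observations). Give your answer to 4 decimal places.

The responsibility of component k is P(Z=k) f_k(x) divided by Σ_j P(Z=j) f_j(x).
Since both observations come from the same component, the likelihood for component k is f_k(x₁)·f_k(x₂).
  p_1 = [0.0115084] × [0.0632013] = 0.000727349
  p_2 = [0.117057] × [0.0757937] = 0.00887215
Weight by the priors:
  P(Z=1)·p_1 = 0.49 × 0.000727349 = 0.000356401
  P(Z=2)·p_2 = 0.51 × 0.00887215 = 0.00452479
Sum: 0.000356401 + 0.00452479 = 0.0048812
P(Subgroup 2 | x₁,x₂) ≈ 0.9270

0.9270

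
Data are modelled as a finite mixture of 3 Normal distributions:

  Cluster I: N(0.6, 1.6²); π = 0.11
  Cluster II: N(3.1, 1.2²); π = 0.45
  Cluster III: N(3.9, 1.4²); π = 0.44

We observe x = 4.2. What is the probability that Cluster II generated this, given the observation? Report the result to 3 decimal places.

By Bayes' theorem, P(k | x) = π_k f_k(x) / Σ_j π_j f_j(x).
Component likelihoods at x = 4.2:
  f_I = (1/(1.6·√(2π)))·exp(−(4.2−0.6)²/(2·1.6²)) = 0.249339·exp(-2.53125) = 0.0198373
  f_II = (1/(1.2·√(2π)))·exp(−(4.2−3.1)²/(2·1.2²)) = 0.332452·exp(-0.42014) = 0.218406
  f_III = (1/(1.4·√(2π)))·exp(−(4.2−3.9)²/(2·1.4²)) = 0.284959·exp(-0.02296) = 0.278491
Unnormalised posteriors:
  π_I·f_I = 0.11 × 0.0198373 = 0.0021821
  π_II·f_II = 0.45 × 0.218406 = 0.0982828
  π_III·f_III = 0.44 × 0.278491 = 0.122536
Denominator: 0.0021821 + 0.0982828 + 0.122536 = 0.223001
P(Cluster II | the observation) = 0.0982828 / 0.223001 ≈ 0.441

0.441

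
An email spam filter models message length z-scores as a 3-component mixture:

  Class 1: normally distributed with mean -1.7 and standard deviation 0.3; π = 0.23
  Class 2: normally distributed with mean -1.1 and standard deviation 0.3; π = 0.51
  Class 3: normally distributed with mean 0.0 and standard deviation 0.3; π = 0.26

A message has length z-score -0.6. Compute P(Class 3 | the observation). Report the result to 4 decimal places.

0.2164

Posterior ∝ prior × likelihood, so P(k | x) ∝ π_k f_k(x); normalise over all components.
Component likelihoods at x = -0.6:
  L_1 = (1/(0.3·√(2π)))·exp(−(-0.6−-1.7)²/(2·0.3²)) = 1.329808·exp(-6.72222) = 0.0016009
  L_2 = (1/(0.3·√(2π)))·exp(−(-0.6−-1.1)²/(2·0.3²)) = 1.329808·exp(-1.38889) = 0.33159
  L_3 = (1/(0.3·√(2π)))·exp(−(-0.6−0.0)²/(2·0.3²)) = 1.329808·exp(-2.00000) = 0.17997
Multiply by the mixture weights:
  π_1·L_1 = 0.23 × 0.0016009 = 0.000368207
  π_2·L_2 = 0.51 × 0.33159 = 0.169111
  π_3·L_3 = 0.26 × 0.17997 = 0.0467922
Evidence: 0.000368207 + 0.169111 + 0.0467922 = 0.216272
P(Class 3 | data) ≈ 0.2164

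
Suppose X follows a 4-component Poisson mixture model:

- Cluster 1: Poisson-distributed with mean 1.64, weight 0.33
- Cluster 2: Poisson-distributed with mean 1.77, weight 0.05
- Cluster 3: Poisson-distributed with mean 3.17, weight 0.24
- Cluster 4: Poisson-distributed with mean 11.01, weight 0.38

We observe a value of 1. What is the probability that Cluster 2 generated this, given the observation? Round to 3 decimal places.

The responsibility of component k is π_k f_k(x) divided by Σ_j π_j f_j(x).
Component likelihoods at x = 1:
  p_1 = e^(−1.64)·1.64^1/1! = 0.318127
  p_2 = e^(−1.77)·1.77^1/1! = 0.301489
  p_3 = e^(−3.17)·3.17^1/1! = 0.133151
  p_4 = e^(−11.01)·11.01^1/1! = 0.000182056
Prior × likelihood for each component:
  π_1·p_1 = 0.33 × 0.318127 = 0.104982
  π_2·p_2 = 0.05 × 0.301489 = 0.0150745
  π_3·p_3 = 0.24 × 0.133151 = 0.0319563
  π_4·p_4 = 0.38 × 0.000182056 = 6.91813e-05
Sum: 0.104982 + 0.0150745 + 0.0319563 + 6.91813e-05 = 0.152082
P(Cluster 2 | 1) = 0.0150745 / 0.152082 ≈ 0.099

0.099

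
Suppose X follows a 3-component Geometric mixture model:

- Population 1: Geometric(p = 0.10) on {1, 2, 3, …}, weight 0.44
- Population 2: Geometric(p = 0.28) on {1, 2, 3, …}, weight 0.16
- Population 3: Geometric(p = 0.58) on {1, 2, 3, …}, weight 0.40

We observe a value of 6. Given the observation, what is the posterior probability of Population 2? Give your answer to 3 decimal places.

0.230

Apply Bayes' rule: the posterior for each component is proportional to its prior times its likelihood at x.
Evaluate each component's likelihood at the observed value:
  p_1 = 0.10·(1−0.10)^5 = 0.10·0.59049 = 0.059049
  p_2 = 0.28·(1−0.28)^5 = 0.28·0.193492 = 0.0541777
  p_3 = 0.58·(1−0.58)^5 = 0.58·0.0130691 = 0.00758009
Weight by the priors:
  π_1·p_1 = 0.44 × 0.059049 = 0.0259816
  π_2·p_2 = 0.16 × 0.0541777 = 0.00866843
  π_3·p_3 = 0.40 × 0.00758009 = 0.00303204
Evidence: 0.0259816 + 0.00866843 + 0.00303204 = 0.037682
Responsibility of Population 2: 0.00866843 / 0.037682 ≈ 0.230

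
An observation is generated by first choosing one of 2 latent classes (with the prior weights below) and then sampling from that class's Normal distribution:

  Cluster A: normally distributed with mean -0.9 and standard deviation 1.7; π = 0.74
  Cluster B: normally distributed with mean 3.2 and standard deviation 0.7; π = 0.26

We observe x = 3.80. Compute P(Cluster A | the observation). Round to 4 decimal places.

0.0357

The responsibility of component k is P(Z=k) f_k(x) divided by Σ_j P(Z=j) f_j(x).
Evaluate each component's likelihood at the observed value:
  f_A = 0.00513659
  f_B = 0.394707
Multiply by the mixture weights:
  P(Z=A)·f_A = 0.74 × 0.00513659 = 0.00380108
  P(Z=B)·f_B = 0.26 × 0.394707 = 0.102624
Normaliser: 0.00380108 + 0.102624 = 0.106425
So the posterior for Cluster A is 0.00380108 / 0.106425 ≈ 0.0357.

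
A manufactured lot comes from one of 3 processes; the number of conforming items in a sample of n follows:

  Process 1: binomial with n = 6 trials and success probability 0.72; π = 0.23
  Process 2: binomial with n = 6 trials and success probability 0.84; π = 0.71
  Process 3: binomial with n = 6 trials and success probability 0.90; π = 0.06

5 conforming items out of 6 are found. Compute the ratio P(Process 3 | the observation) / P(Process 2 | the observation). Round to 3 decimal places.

Posterior odds = (π_i f_i(x)) / (π_j f_j(x)); the normalising sum cancels.
Evaluate each component's likelihood at the observed value:
  p_1 = 0.325066
  p_2 = 0.401483
  p_3 = 0.354294
Posterior odds = (π_3·p_3) / (π_2·p_2) = (0.06·0.354294) / (0.71·0.401483) = 0.0212576 / 0.285053 ≈ 0.075

0.075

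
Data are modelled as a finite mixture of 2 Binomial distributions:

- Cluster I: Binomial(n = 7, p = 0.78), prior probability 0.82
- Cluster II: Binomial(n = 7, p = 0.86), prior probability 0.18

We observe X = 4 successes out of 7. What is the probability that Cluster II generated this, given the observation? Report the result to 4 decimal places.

0.0771

Apply Bayes' rule: the posterior for each component is proportional to its prior times its likelihood at x.
Component likelihoods at x = 4 successes out of 7:
  f_I = C(7,4)·0.78^4·0.22^3 = 35·0.370151·0.010648 = 0.137948
  f_II = C(7,4)·0.86^4·0.14^3 = 35·0.547008·0.002744 = 0.0525347
Weight by the priors:
  π_I·f_I = 0.82 × 0.137948 = 0.113117
  π_II·f_II = 0.18 × 0.0525347 = 0.00945624
Normaliser: 0.113117 + 0.00945624 = 0.122573
P(Cluster II | the observation) = 0.00945624 / 0.122573 ≈ 0.0771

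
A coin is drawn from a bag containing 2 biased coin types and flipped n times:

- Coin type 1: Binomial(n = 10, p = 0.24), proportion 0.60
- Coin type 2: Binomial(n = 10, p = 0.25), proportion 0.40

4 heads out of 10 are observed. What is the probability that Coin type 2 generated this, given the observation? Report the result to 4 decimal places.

Posterior ∝ prior × likelihood, so P(k | x) ∝ π_k f_k(x); normalise over all components.
Evaluate each component's likelihood at the observed value:
  f_1 = 0.13426
  f_2 = 0.145998
Multiply by the mixture weights:
  π_1·f_1 = 0.60 × 0.13426 = 0.0805558
  π_2·f_2 = 0.40 × 0.145998 = 0.0583992
Evidence: 0.0805558 + 0.0583992 = 0.138955
P(Coin type 2 | data) ≈ 0.4203

0.4203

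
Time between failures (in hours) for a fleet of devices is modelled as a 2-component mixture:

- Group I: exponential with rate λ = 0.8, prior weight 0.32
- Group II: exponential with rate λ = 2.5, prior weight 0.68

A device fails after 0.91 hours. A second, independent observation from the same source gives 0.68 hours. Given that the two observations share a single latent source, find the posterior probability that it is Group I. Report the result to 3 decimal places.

Posterior ∝ prior × likelihood, so P(k | x) ∝ w_k f_k(x); normalise over all components.
Since both observations come from the same component, the likelihood for component k is f_k(x₁)·f_k(x₂).
  p_I = [0.386299] × [0.464338] = 0.179373
  p_II = [0.256992] × [0.456709] = 0.117371
Unnormalised posteriors:
  w_I·p_I = 0.32 × 0.179373 = 0.0573994
  w_II·p_II = 0.68 × 0.117371 = 0.079812
Denominator: 0.0573994 + 0.079812 = 0.137211
So the posterior for Group I is 0.0573994 / 0.137211 ≈ 0.418.

0.418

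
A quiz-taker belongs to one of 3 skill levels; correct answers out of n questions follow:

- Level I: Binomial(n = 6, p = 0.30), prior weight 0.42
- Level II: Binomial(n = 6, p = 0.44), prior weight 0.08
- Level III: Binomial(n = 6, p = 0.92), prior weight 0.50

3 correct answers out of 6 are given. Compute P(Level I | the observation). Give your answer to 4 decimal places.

P(component k | x) = P(Z=k)·f_k(x) / marginal(x), where marginal(x) = Σ_j P(Z=j)·f_j(x).
Evaluate each component's likelihood at the observed value:
  f_I = 0.18522
  f_II = 0.299193
  f_III = 0.00797377
Prior × likelihood for each component:
  P(Z=I)·f_I = 0.42 × 0.18522 = 0.0777924
  P(Z=II)·f_II = 0.08 × 0.299193 = 0.0239355
  P(Z=III)·f_III = 0.50 × 0.00797377 = 0.00398688
Denominator: 0.0777924 + 0.0239355 + 0.00398688 = 0.105715
P(Level I | 3 correct answers out of 6) = 0.0777924 / 0.105715 ≈ 0.7359

0.7359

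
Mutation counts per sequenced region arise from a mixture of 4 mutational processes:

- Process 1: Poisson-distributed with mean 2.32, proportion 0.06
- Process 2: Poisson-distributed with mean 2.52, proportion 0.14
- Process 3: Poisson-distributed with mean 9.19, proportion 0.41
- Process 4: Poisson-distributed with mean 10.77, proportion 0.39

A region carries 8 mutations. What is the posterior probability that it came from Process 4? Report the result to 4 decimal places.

The responsibility of component k is w_k f_k(x) divided by Σ_j w_j f_j(x).
Evaluate each component's likelihood at the observed value:
  p_1 = 0.0020456
  p_2 = 0.00324535
  p_3 = 0.128777
  p_4 = 0.0943743
Multiply by the mixture weights:
  w_1·p_1 = 0.06 × 0.0020456 = 0.000122736
  w_2·p_2 = 0.14 × 0.00324535 = 0.000454349
  w_3·p_3 = 0.41 × 0.128777 = 0.0527984
  w_4·p_4 = 0.39 × 0.0943743 = 0.036806
Denominator: 0.000122736 + 0.000454349 + 0.0527984 + 0.036806 = 0.0901815
P(Process 4 | 8 mutations) = 0.036806 / 0.0901815 ≈ 0.4081

0.4081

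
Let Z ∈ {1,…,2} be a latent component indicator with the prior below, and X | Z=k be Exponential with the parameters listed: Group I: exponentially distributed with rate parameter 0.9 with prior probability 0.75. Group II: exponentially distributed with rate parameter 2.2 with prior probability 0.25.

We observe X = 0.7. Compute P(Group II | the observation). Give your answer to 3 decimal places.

0.247

Posterior ∝ prior × likelihood, so P(k | x) ∝ π_k f_k(x); normalise over all components.
Exponential densities:
  f_I = 0.9·e^(−0.9·0.7) = 0.9·e^(−0.6300) = 0.479333
  f_II = 2.2·e^(−2.2·0.7) = 2.2·e^(−1.5400) = 0.471638
Prior × likelihood for each component:
  π_I·f_I = 0.75 × 0.479333 = 0.359499
  π_II·f_II = 0.25 × 0.471638 = 0.11791
Evidence: 0.359499 + 0.11791 = 0.477409
P(Group II | data) ≈ 0.247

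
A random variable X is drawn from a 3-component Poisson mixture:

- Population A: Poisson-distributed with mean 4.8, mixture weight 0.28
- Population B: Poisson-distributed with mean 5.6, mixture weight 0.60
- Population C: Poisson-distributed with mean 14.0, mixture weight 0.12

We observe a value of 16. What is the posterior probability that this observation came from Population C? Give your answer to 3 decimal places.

P(component k | x) = w_k·f_k(x) / marginal(x), where marginal(x) = Σ_j w_j·f_j(x).
Poisson probabilities:
  f_A = e^(−4.8)·4.8^16/16! = 3.12339e-05
  f_B = e^(−5.6)·5.6^16/16! = 0.000165325
  f_C = e^(−14.0)·14.0^16/16! = 0.0865578
Weight by the priors:
  w_A·f_A = 0.28 × 3.12339e-05 = 8.7455e-06
  w_B·f_B = 0.60 × 0.000165325 = 9.91953e-05
  w_C·f_C = 0.12 × 0.0865578 = 0.0103869
Evidence: 8.7455e-06 + 9.91953e-05 + 0.0103869 = 0.0104949
P(Population C | the observation) = 0.0103869 / 0.0104949 ≈ 0.990

0.990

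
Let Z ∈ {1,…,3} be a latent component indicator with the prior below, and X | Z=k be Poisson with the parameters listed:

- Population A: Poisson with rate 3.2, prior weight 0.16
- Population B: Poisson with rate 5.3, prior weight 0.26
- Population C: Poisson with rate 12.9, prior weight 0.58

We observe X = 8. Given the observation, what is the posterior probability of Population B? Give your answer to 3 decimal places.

0.406

By Bayes' theorem, P(k | x) = π_k f_k(x) / Σ_j π_j f_j(x).
Component likelihoods at x = 8:
  f_A = 0.0111157
  f_B = 0.0770772
  f_C = 0.0475115
Weight by the priors:
  π_A·f_A = 0.16 × 0.0111157 = 0.00177851
  π_B·f_B = 0.26 × 0.0770772 = 0.0200401
  π_C·f_C = 0.58 × 0.0475115 = 0.0275566
Sum: 0.00177851 + 0.0200401 + 0.0275566 = 0.0493752
Responsibility of Population B: 0.0200401 / 0.0493752 ≈ 0.406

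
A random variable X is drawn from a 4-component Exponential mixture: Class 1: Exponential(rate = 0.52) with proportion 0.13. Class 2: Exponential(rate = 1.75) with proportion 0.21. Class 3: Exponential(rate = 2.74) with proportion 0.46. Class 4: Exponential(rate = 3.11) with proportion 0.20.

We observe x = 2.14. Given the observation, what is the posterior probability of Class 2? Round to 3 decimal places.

The responsibility of component k is π_k f_k(x) divided by Σ_j π_j f_j(x).
Exponential densities:
  p_1 = 0.52·e^(−0.52·2.14) = 0.52·e^(−1.1128) = 0.170891
  p_2 = 1.75·e^(−1.75·2.14) = 1.75·e^(−3.7450) = 0.0413624
  p_3 = 2.74·e^(−2.74·2.14) = 2.74·e^(−5.8636) = 0.00778433
  p_4 = 3.11·e^(−3.11·2.14) = 3.11·e^(−6.6554) = 0.00400274
Multiply by the mixture weights:
  π_1·p_1 = 0.13 × 0.170891 = 0.0222159
  π_2·p_2 = 0.21 × 0.0413624 = 0.00868609
  π_3·p_3 = 0.46 × 0.00778433 = 0.00358079
  π_4·p_4 = 0.20 × 0.00400274 = 0.000800547
Denominator: 0.0222159 + 0.00868609 + 0.00358079 + 0.000800547 = 0.0352833
So the posterior for Class 2 is 0.00868609 / 0.0352833 ≈ 0.246.

0.246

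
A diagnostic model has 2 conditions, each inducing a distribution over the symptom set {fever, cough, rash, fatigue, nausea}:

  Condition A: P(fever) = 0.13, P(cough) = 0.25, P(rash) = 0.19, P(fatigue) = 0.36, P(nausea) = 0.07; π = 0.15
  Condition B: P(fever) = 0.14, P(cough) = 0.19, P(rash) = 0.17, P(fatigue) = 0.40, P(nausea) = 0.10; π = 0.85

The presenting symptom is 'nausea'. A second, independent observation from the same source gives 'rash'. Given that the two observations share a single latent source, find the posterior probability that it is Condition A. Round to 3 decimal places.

The responsibility of component k is π_k f_k(x) divided by Σ_j π_j f_j(x).
Since both observations come from the same component, the likelihood for component k is f_k(x₁)·f_k(x₂).
  p_A = [P(nausea | comp) = 0.07] × [0.19] = 0.0133
  p_B = [P(nausea | comp) = 0.10] × [0.17] = 0.017
Weight by the priors:
  π_A·p_A = 0.15 × 0.0133 = 0.001995
  π_B·p_B = 0.85 × 0.017 = 0.01445
Normaliser: 0.001995 + 0.01445 = 0.016445
Responsibility of Condition A: 0.001995 / 0.016445 ≈ 0.121

0.121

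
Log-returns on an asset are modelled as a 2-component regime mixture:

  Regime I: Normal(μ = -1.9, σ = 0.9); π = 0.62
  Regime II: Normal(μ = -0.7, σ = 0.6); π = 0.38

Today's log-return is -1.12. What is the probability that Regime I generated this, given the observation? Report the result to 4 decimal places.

P(component k | x) = P(Z=k)·f_k(x) / marginal(x), where marginal(x) = Σ_j P(Z=j)·f_j(x).
Component likelihoods at x = -1.12:
  L_I = (1/(0.9·√(2π)))·exp(−(-1.12−-1.9)²/(2·0.9²)) = 0.443269·exp(-0.37556) = 0.304485
  L_II = (1/(0.6·√(2π)))·exp(−(-1.12−-0.7)²/(2·0.6²)) = 0.664904·exp(-0.24500) = 0.520423
Unnormalised posteriors:
  P(Z=I)·L_I = 0.62 × 0.304485 = 0.188781
  P(Z=II)·L_II = 0.38 × 0.520423 = 0.197761
Normaliser: 0.188781 + 0.197761 = 0.386542
P(Regime I | -1.12) ≈ 0.4884

0.4884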